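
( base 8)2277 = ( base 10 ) 1215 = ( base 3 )1200000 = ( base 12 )853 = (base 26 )1KJ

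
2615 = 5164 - 2549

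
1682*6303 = 10601646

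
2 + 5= 7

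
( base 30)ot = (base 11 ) 621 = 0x2ed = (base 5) 10444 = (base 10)749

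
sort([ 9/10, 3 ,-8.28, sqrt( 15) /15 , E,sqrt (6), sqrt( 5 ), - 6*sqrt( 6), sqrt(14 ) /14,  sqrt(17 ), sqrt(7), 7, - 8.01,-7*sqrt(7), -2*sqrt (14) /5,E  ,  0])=[-7*sqrt( 7), -6 * sqrt(6), - 8.28, - 8.01, - 2 * sqrt(14 ) /5,0, sqrt(15 )/15 , sqrt ( 14 )/14, 9/10,sqrt( 5) , sqrt( 6), sqrt(7) , E, E,3,  sqrt(17 ), 7] 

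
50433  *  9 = 453897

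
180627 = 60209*3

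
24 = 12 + 12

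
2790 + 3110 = 5900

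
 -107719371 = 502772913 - 610492284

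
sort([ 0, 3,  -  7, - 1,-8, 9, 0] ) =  [ - 8, - 7, - 1,0, 0, 3,9]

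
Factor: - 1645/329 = -5 = -  5^1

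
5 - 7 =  - 2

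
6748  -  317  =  6431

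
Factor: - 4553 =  - 29^1*157^1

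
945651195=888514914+57136281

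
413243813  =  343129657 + 70114156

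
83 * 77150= 6403450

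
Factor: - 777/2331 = -3^( - 1 ) = - 1/3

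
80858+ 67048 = 147906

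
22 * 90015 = 1980330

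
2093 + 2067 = 4160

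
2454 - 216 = 2238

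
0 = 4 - 4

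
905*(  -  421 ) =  - 381005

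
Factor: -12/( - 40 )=2^( - 1)*3^1*5^ ( - 1) = 3/10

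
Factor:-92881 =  - 293^1*317^1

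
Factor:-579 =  -3^1*193^1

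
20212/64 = 5053/16 = 315.81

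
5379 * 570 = 3066030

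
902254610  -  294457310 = 607797300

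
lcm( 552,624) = 14352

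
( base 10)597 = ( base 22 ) 153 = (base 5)4342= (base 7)1512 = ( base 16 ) 255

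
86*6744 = 579984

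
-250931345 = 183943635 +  - 434874980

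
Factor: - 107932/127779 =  - 2^2*3^(  -  1 )*11^2*191^( - 1 ) = - 484/573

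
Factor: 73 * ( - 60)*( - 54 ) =2^3*3^4*5^1 * 73^1 = 236520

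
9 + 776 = 785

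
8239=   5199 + 3040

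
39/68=39/68 = 0.57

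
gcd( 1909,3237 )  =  83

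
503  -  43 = 460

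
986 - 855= 131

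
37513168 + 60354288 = 97867456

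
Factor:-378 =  - 2^1*3^3*7^1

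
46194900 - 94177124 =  - 47982224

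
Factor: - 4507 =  - 4507^1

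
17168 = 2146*8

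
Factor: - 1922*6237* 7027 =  - 2^1*3^4*  7^1*11^1 * 31^2*7027^1 = - 84236260878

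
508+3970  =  4478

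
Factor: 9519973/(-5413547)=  - 347^ (-1)*15601^( - 1)*9519973^1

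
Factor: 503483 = 503483^1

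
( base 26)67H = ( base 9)5747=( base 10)4255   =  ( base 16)109f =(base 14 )179D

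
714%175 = 14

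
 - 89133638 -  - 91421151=2287513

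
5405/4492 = 5405/4492=1.20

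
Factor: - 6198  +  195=-3^2*23^1*29^1 = - 6003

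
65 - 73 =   -  8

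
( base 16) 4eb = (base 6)5455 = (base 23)28H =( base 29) 1EC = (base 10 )1259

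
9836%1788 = 896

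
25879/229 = 25879/229 = 113.01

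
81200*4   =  324800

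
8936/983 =8936/983 = 9.09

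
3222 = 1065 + 2157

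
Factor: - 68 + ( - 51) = -119 = - 7^1 * 17^1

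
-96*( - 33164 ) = 3183744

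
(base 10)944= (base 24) 1f8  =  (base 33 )SK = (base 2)1110110000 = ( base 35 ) qy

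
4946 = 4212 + 734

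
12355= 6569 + 5786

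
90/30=3 =3.00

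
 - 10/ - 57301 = 10/57301= 0.00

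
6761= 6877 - 116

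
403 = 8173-7770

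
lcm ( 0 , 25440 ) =0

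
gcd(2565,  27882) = 9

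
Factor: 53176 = 2^3* 17^2*23^1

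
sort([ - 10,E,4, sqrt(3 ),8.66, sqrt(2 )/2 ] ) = [ - 10, sqrt(2 )/2,sqrt(3 ),E,4,8.66 ]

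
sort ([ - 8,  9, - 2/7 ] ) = [ - 8,-2/7,9] 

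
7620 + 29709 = 37329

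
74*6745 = 499130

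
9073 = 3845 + 5228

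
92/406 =46/203=0.23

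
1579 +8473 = 10052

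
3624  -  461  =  3163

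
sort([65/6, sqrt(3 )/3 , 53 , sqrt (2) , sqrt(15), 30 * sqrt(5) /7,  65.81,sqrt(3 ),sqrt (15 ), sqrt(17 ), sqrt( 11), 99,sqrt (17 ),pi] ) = [sqrt(3 ) /3, sqrt( 2 ),sqrt( 3),pi, sqrt(11 ), sqrt (15),sqrt(15), sqrt (17 ) , sqrt( 17),30*sqrt(5) /7,65/6,53,65.81 , 99]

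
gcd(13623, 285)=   57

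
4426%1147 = 985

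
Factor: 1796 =2^2* 449^1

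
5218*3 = 15654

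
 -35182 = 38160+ - 73342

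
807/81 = 269/27= 9.96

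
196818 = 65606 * 3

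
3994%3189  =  805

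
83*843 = 69969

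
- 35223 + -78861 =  - 114084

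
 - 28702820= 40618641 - 69321461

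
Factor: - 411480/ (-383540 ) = 162/151 =2^1*3^4*151^( - 1)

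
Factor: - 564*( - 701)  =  395364  =  2^2*3^1*47^1*701^1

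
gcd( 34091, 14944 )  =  467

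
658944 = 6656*99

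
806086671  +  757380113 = 1563466784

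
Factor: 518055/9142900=2^( - 2 )*3^1*5^( - 1 )*13^(  -  2)*541^(-1 )* 34537^1 = 103611/1828580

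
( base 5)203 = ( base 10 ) 53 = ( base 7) 104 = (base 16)35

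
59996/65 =923 + 1/65 = 923.02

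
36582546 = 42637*858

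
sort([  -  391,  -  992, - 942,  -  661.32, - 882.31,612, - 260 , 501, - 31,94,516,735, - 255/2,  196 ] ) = [ -992, -942, - 882.31, - 661.32,-391,- 260,  -  255/2, - 31,94,196 , 501,516, 612 , 735 ] 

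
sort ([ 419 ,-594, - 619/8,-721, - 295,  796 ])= [ - 721,-594 , - 295, - 619/8,419, 796 ] 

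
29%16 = 13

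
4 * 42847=171388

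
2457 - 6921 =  - 4464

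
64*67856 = 4342784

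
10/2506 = 5/1253 = 0.00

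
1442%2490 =1442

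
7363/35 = 7363/35 = 210.37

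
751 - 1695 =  - 944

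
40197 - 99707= - 59510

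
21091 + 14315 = 35406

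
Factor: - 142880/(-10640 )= 94/7= 2^1*7^(-1)*47^1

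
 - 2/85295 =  - 2/85295 = - 0.00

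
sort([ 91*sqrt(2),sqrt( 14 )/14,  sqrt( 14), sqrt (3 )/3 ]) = [sqrt( 14)/14,  sqrt ( 3) /3, sqrt (14), 91*sqrt ( 2)]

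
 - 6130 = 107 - 6237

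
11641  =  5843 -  - 5798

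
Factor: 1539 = 3^4*19^1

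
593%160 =113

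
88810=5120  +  83690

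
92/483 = 4/21 = 0.19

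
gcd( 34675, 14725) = 475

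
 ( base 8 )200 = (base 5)1003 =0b10000000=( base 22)5i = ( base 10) 128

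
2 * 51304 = 102608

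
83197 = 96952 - 13755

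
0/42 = 0 = 0.00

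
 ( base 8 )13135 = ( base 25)940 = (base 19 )FG6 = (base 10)5725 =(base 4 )1121131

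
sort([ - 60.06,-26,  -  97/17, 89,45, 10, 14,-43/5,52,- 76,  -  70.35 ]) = [  -  76,  -  70.35, - 60.06, - 26, - 43/5, - 97/17, 10,14,45 , 52,89 ] 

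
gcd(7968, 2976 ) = 96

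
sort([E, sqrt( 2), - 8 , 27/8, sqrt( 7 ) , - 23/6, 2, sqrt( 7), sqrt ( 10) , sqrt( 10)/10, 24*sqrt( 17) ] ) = [ - 8, - 23/6, sqrt (10)/10, sqrt( 2), 2 , sqrt( 7 ), sqrt( 7 ),  E, sqrt( 10), 27/8,24*sqrt ( 17)]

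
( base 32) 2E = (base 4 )1032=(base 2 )1001110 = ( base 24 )36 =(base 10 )78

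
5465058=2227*2454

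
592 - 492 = 100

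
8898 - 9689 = -791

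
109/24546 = 109/24546= 0.00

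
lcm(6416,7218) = 57744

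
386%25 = 11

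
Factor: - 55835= - 5^1*13^1*859^1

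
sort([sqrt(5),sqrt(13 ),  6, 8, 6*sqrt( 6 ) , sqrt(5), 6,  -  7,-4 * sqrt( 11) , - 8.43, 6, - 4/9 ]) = [ - 4* sqrt ( 11),  -  8.43,-7, - 4/9,sqrt ( 5),  sqrt( 5),sqrt( 13) , 6,6, 6, 8, 6*sqrt( 6) ]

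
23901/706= 23901/706 = 33.85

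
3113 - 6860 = -3747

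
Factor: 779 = 19^1*41^1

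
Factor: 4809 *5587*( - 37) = - 3^1 *7^1 *37^2*151^1*229^1 = -994111671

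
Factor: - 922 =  - 2^1*461^1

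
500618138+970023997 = 1470642135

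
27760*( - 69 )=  - 1915440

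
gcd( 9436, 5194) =14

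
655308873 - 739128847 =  - 83819974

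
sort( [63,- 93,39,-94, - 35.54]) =[  -  94, - 93 , - 35.54,39,63] 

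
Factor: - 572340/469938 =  - 2^1* 5^1*7^( - 1 )*  67^(  -  1) *167^ ( - 1)  *9539^1 = - 95390/78323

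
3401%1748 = 1653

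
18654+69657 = 88311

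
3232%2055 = 1177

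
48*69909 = 3355632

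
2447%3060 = 2447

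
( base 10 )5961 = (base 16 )1749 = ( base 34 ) 55b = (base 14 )225B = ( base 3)22011210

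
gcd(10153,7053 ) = 1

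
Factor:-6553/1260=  - 2^(-2)*3^( - 2)*5^( - 1)*7^(-1)*6553^1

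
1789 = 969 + 820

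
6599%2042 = 473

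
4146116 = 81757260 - 77611144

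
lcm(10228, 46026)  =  92052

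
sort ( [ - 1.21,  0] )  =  [ - 1.21,  0 ] 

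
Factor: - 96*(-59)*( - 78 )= - 2^6 * 3^2 * 13^1 *59^1 = -441792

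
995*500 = 497500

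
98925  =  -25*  ( - 3957)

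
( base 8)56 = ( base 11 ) 42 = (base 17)2C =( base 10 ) 46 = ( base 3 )1201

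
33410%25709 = 7701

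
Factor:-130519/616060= - 2^(-2) * 5^( - 1)*47^1*2777^1*30803^( - 1) 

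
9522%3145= 87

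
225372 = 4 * 56343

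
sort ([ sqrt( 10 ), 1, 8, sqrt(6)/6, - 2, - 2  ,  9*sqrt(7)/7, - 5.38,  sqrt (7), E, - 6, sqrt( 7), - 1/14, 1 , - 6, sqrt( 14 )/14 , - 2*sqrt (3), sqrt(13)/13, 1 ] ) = [- 6, - 6, - 5.38, - 2*sqrt( 3 ), - 2, - 2,-1/14, sqrt(14) /14, sqrt( 13) /13, sqrt(6 )/6,1, 1, 1, sqrt( 7),sqrt ( 7) , E,sqrt (10), 9*sqrt(7)/7, 8]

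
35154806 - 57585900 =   -  22431094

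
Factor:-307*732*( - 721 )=162026004 = 2^2 * 3^1*7^1*61^1*103^1*307^1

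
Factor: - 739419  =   - 3^1 * 246473^1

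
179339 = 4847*37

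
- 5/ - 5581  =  5/5581 =0.00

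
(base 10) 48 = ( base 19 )2A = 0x30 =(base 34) 1E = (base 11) 44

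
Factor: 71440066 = 2^1*2213^1*16141^1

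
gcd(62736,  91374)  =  6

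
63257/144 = 439 + 41/144= 439.28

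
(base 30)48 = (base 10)128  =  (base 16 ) 80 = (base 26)4O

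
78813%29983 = 18847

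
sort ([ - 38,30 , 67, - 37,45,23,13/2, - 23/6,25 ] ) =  [ - 38, - 37, - 23/6,13/2, 23,25,30, 45,67 ] 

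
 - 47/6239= - 47/6239 = -0.01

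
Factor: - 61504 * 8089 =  - 497505856 = - 2^6*31^2 * 8089^1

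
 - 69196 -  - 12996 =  - 56200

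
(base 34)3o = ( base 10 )126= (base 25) 51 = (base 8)176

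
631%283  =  65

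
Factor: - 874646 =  - 2^1*19^1*23017^1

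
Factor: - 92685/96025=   -  111/115 = -  3^1*5^(-1)*23^(  -  1 )*37^1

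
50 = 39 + 11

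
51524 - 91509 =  - 39985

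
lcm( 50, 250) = 250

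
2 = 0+2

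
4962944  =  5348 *928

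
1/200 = 1/200  =  0.01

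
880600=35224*25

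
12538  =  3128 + 9410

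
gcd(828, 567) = 9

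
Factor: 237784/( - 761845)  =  -2^3 * 5^(-1) * 7^( - 1 ) * 21767^( - 1)*29723^1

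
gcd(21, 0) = 21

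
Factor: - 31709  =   - 37^1*857^1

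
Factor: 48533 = 48533^1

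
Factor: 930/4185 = 2^1*3^( - 2 ) = 2/9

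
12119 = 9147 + 2972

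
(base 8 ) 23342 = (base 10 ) 9954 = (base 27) dhi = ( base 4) 2123202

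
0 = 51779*0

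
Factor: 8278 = 2^1*4139^1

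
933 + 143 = 1076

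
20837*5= 104185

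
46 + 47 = 93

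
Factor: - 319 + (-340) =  - 659 = - 659^1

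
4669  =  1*4669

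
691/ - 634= -691/634=- 1.09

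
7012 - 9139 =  - 2127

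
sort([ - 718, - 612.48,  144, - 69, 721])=[ - 718, - 612.48, - 69,144, 721]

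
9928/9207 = 9928/9207  =  1.08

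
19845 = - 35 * (  -  567 )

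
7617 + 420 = 8037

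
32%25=7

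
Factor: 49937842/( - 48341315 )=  - 2^1*5^( - 1)*11^( - 2)*2083^1 *11987^1*79903^( - 1) 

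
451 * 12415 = 5599165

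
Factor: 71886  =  2^1 * 3^1* 11981^1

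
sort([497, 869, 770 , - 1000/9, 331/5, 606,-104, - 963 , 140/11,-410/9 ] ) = [ - 963, - 1000/9,  -  104, - 410/9, 140/11,331/5, 497,606,770, 869] 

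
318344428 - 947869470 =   -  629525042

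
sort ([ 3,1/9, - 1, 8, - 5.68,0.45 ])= [-5.68,-1  ,  1/9, 0.45, 3, 8] 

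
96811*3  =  290433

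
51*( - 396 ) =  - 20196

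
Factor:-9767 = - 9767^1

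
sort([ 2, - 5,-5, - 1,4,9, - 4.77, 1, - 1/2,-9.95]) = [ - 9.95, -5, - 5, - 4.77, - 1, - 1/2, 1, 2,4,9]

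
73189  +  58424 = 131613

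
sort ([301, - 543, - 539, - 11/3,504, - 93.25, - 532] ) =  [ - 543 , - 539,-532 ,-93.25, - 11/3, 301,504]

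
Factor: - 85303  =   - 85303^1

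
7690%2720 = 2250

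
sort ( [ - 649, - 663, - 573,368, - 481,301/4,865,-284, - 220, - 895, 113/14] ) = [ - 895, - 663, - 649, - 573 , - 481, - 284, - 220,113/14 , 301/4, 368, 865]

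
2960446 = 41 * 72206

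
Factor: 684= 2^2 * 3^2 * 19^1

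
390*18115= 7064850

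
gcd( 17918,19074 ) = 578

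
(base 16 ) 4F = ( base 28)2n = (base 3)2221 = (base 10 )79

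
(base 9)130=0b1101100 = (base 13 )84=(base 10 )108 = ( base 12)90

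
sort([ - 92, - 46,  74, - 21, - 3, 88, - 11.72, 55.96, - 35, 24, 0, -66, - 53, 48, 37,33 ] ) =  [ - 92, - 66, - 53,- 46, - 35, - 21, - 11.72, - 3, 0, 24, 33 , 37,48, 55.96,74, 88]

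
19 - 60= - 41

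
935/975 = 187/195= 0.96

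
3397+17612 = 21009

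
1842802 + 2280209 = 4123011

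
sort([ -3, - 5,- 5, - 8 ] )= [ - 8, -5, - 5,-3 ]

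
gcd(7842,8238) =6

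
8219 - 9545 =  - 1326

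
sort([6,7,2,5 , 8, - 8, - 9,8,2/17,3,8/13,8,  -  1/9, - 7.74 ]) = [ - 9, - 8, - 7.74, - 1/9, 2/17,8/13, 2, 3,5,6 , 7, 8,8,8]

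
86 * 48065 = 4133590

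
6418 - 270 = 6148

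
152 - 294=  - 142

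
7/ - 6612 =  - 1 + 6605/6612 = - 0.00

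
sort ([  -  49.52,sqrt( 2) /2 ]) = [ - 49.52, sqrt( 2 ) /2 ] 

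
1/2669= 1/2669  =  0.00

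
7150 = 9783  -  2633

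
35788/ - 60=- 8947/15 = -596.47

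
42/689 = 42/689 = 0.06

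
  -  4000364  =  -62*64522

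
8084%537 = 29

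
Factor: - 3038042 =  -2^1*7^1*217003^1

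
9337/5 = 9337/5=1867.40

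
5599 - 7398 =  - 1799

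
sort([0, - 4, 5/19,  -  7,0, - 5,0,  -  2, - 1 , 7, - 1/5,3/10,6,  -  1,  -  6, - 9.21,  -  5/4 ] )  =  [ - 9.21, - 7, - 6, - 5,  -  4,  -  2, -5/4, - 1, - 1 , - 1/5, 0, 0,0, 5/19, 3/10,6,7 ] 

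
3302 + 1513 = 4815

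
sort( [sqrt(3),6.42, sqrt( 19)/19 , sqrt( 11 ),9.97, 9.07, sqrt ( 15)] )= [sqrt ( 19 )/19, sqrt( 3 ),sqrt( 11 ), sqrt( 15),6.42,9.07,9.97 ]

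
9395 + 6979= 16374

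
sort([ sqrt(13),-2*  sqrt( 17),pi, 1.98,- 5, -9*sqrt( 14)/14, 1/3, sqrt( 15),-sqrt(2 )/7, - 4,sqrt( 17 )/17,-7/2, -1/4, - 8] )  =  [ - 2* sqrt( 17 ), - 8, - 5, -4,-7/2, - 9*sqrt( 14 )/14, - 1/4, - sqrt(2)/7, sqrt (17) /17, 1/3, 1.98, pi, sqrt(13 ), sqrt(15) ] 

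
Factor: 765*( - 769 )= -588285 = -3^2 * 5^1 * 17^1*769^1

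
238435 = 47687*5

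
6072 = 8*759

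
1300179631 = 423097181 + 877082450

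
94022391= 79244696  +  14777695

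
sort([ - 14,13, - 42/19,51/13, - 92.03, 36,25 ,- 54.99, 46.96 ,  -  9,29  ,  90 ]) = [ - 92.03,  -  54.99, - 14, - 9,-42/19,51/13,13,25,29,  36,46.96,  90 ] 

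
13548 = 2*6774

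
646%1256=646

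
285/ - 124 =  - 285/124 = - 2.30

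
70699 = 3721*19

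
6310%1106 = 780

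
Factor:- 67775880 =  - 2^3  *  3^1*5^1*47^1 * 61^1*197^1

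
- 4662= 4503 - 9165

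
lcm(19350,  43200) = 1857600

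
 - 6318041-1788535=-8106576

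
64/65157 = 64/65157 =0.00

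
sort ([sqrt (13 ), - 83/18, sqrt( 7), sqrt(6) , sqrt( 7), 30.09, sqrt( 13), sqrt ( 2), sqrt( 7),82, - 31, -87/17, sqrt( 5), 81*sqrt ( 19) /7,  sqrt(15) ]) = [-31, - 87/17, - 83/18, sqrt( 2),sqrt( 5 ),  sqrt( 6),  sqrt(7), sqrt( 7 ), sqrt(7 ),sqrt( 13), sqrt(13 ), sqrt( 15), 30.09, 81*sqrt(19) /7,82 ]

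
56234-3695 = 52539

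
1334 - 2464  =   - 1130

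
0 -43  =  -43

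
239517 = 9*26613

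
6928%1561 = 684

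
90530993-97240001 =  - 6709008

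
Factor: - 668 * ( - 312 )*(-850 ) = -2^6*3^1*5^2*13^1 * 17^1*167^1=   -177153600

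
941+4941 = 5882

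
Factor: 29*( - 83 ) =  - 2407  =  - 29^1*83^1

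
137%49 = 39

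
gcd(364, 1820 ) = 364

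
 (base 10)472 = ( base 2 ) 111011000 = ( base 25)IM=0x1D8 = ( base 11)39A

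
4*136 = 544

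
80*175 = 14000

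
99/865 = 99/865 = 0.11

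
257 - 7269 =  - 7012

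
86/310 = 43/155 = 0.28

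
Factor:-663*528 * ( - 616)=2^7*3^2 * 7^1*11^2*13^1 * 17^1 =215639424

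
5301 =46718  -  41417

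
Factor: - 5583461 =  - 13^1 * 429497^1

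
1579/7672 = 1579/7672 = 0.21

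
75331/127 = 593 + 20/127 = 593.16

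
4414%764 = 594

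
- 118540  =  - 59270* 2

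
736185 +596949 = 1333134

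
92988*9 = 836892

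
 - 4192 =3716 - 7908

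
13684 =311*44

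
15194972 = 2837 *5356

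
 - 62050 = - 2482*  25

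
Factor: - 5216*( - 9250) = 2^6*5^3*37^1*163^1 = 48248000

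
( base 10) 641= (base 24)12h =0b1010000001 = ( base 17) 23c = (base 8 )1201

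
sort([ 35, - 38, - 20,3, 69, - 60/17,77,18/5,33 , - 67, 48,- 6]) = [  -  67, - 38,-20, - 6,-60/17,3,18/5,33,35,48 , 69 , 77]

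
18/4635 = 2/515=0.00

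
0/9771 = 0 = 0.00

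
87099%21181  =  2375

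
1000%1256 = 1000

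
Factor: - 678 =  - 2^1*3^1*113^1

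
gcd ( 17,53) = 1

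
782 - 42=740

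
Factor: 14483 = 7^1*2069^1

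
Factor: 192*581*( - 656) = -2^10*3^1*7^1*41^1 * 83^1 = - 73178112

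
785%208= 161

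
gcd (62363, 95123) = 7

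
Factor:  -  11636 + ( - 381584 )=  - 2^2*5^1 * 19661^1  =  - 393220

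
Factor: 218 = 2^1* 109^1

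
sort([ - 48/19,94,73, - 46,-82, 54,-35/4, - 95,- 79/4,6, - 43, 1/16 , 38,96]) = [ - 95,-82,-46, - 43, - 79/4, - 35/4, - 48/19,1/16,6, 38,  54,73,94,96]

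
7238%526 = 400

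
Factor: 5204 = 2^2*1301^1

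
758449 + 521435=1279884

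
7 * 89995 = 629965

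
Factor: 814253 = 11^1*79^1*937^1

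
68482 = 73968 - 5486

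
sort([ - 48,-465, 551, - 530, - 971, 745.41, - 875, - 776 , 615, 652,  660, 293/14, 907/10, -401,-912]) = [ - 971, - 912, - 875, - 776 ,-530,  -  465,- 401, - 48, 293/14, 907/10, 551,615, 652, 660,745.41] 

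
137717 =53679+84038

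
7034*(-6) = -42204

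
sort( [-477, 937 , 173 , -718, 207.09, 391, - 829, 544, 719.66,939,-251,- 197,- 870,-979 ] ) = [  -  979,  -  870,-829,-718,  -  477, - 251,- 197, 173, 207.09, 391,544, 719.66,937,939]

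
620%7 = 4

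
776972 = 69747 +707225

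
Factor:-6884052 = -2^2*3^1*7^1*81953^1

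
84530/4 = 21132 + 1/2 = 21132.50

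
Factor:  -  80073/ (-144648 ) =2^( - 3)*7^ ( - 1)*31^1 = 31/56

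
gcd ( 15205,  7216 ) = 1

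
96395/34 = 96395/34=2835.15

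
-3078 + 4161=1083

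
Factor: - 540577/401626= - 2^ (  -  1)*23^(  -  1 )*8731^( - 1 )*540577^1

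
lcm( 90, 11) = 990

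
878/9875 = 878/9875=0.09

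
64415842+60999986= 125415828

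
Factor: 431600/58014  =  215800/29007 = 2^3*3^( - 2)*5^2*11^( - 1)*13^1*83^1*293^( - 1 )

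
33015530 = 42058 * 785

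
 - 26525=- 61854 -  - 35329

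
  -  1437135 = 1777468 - 3214603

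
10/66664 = 5/33332 = 0.00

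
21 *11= 231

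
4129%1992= 145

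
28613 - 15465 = 13148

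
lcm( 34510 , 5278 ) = 448630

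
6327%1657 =1356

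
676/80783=676/80783 = 0.01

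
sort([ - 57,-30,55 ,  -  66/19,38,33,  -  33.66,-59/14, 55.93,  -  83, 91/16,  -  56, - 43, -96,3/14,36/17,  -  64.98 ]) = [ - 96, - 83,-64.98  ,-57, - 56,-43,-33.66, - 30, - 59/14,  -  66/19, 3/14,36/17, 91/16,33,38,55, 55.93]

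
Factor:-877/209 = -11^ ( - 1)*19^(  -  1)* 877^1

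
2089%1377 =712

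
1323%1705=1323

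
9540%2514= 1998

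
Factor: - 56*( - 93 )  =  2^3*3^1*7^1*31^1=5208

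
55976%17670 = 2966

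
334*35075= 11715050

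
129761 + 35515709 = 35645470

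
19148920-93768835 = -74619915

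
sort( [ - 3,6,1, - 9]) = [ - 9,  -  3,1,6]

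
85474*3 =256422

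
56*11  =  616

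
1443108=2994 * 482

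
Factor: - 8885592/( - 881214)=1480932/146869 = 2^2*3^2*31^1*227^( - 1)*647^( - 1)*1327^1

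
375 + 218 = 593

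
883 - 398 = 485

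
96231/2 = 96231/2 = 48115.50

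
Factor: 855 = 3^2*5^1*19^1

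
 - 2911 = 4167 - 7078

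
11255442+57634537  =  68889979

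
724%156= 100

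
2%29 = 2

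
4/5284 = 1/1321= 0.00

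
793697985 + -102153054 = 691544931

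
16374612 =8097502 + 8277110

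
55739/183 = 304 + 107/183 = 304.58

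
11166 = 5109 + 6057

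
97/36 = 97/36 = 2.69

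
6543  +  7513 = 14056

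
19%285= 19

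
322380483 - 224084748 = 98295735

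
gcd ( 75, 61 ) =1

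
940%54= 22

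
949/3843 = 949/3843 = 0.25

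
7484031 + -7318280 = 165751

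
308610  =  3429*90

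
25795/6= 4299  +  1/6 =4299.17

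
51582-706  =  50876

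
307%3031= 307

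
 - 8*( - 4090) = 32720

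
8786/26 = 4393/13 = 337.92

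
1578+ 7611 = 9189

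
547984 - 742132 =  - 194148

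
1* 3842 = 3842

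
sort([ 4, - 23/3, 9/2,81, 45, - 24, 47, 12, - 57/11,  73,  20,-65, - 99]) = [ - 99, -65, -24,-23/3, -57/11,  4, 9/2,  12, 20,45, 47, 73, 81]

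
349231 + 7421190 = 7770421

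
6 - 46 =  - 40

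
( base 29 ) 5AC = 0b1000110011011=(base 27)64P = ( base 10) 4507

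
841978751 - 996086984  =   - 154108233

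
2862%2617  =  245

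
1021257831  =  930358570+90899261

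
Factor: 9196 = 2^2*11^2*19^1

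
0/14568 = 0  =  0.00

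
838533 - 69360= 769173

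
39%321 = 39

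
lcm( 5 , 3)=15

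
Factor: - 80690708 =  - 2^2*7^1*701^1 * 4111^1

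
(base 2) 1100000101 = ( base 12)545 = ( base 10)773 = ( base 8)1405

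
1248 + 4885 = 6133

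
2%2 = 0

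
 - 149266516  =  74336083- 223602599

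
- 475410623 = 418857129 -894267752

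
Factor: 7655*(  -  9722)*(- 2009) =149513617190 =2^1*5^1*7^2*41^1*1531^1*4861^1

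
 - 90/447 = -1 + 119/149  =  -  0.20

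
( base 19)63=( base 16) 75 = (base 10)117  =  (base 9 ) 140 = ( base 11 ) A7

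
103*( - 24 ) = - 2472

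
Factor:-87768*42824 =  - 3758576832 = -2^6*3^2 * 23^1*53^2 *101^1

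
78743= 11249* 7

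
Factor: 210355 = 5^1*42071^1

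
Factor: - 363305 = -5^1*72661^1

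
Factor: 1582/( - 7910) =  - 1/5=-5^(  -  1 )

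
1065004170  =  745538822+319465348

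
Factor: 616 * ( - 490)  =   - 2^4 * 5^1*7^3 *11^1 = - 301840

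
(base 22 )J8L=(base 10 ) 9393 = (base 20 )139D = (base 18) 1AHF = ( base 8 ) 22261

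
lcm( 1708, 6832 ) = 6832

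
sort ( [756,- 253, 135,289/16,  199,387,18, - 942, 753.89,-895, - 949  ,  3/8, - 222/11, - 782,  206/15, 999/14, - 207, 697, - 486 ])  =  [ - 949, - 942, - 895, - 782, - 486, - 253, - 207,-222/11,3/8 , 206/15,18,289/16  ,  999/14,135, 199, 387,697,753.89,756 ] 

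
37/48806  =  37/48806 = 0.00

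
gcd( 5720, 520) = 520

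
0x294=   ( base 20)1D0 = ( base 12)470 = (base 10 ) 660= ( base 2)1010010100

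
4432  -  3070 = 1362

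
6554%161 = 114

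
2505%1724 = 781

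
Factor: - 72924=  - 2^2*3^1*59^1 * 103^1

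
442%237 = 205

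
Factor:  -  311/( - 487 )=311^1*487^( - 1)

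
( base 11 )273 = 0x142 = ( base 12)22A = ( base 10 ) 322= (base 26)ca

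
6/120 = 1/20 = 0.05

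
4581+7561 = 12142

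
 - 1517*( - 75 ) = 113775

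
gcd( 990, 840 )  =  30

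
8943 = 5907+3036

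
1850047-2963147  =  -1113100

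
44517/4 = 11129 + 1/4= 11129.25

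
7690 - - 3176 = 10866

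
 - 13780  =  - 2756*5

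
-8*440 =- 3520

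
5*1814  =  9070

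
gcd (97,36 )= 1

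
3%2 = 1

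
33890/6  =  5648 + 1/3 = 5648.33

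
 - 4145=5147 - 9292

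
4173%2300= 1873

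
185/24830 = 37/4966 = 0.01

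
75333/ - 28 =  - 75333/28 = -2690.46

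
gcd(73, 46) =1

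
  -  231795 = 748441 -980236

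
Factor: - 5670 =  - 2^1 * 3^4*5^1*7^1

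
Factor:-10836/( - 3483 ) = 28/9 = 2^2 *3^(  -  2 )*7^1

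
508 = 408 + 100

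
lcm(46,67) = 3082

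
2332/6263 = 2332/6263= 0.37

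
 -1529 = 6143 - 7672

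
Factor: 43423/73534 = 2^( - 1 ) * 173^1*251^1*36767^( - 1) 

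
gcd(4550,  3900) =650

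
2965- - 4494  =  7459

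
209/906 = 209/906 = 0.23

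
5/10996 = 5/10996 = 0.00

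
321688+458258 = 779946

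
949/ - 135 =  - 949/135=- 7.03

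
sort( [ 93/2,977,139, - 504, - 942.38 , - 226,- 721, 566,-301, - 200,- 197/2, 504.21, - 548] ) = [- 942.38,  -  721,- 548,- 504, - 301, - 226, - 200, - 197/2 , 93/2, 139, 504.21,  566, 977 ]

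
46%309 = 46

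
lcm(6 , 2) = 6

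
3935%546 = 113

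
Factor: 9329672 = 2^3 * 11^1*106019^1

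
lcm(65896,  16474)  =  65896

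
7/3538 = 7/3538= 0.00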